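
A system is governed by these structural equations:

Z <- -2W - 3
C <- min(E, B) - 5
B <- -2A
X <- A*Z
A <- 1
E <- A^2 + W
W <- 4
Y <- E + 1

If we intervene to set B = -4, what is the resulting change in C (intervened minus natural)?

-2

Intervening sets B = -4 and removes its equation (B <- -2A).
E = A^2 + W  [with A=1, W=4]  = 5
C = min(E, B) - 5  [with E=5, B=-4]  = -9
Without intervention: E = A^2 + W  [with A=1, W=4]  = 5; B = -2A  [with A=1]  = -2; C = min(E, B) - 5  [with E=5, B=-2]  = -7.
Change = -9 − (-7) = -2.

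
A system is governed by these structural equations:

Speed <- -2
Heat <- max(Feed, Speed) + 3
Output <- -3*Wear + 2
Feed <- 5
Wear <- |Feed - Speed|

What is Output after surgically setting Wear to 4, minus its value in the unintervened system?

9

Intervening sets Wear = 4 and removes its equation (Wear <- |Feed - Speed|).
Output = -3*Wear + 2  [with Wear=4]  = -10
Without intervention: Wear = |Feed - Speed|  [with Feed=5, Speed=-2]  = 7; Output = -3*Wear + 2  [with Wear=7]  = -19.
Change = -10 − (-19) = 9.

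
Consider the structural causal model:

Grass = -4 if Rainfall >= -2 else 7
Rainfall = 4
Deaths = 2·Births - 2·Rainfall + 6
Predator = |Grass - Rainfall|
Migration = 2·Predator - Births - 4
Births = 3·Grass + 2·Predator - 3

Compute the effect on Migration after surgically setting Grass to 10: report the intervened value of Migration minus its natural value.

-42

Under do(Grass=10), the mechanism Grass = -4 if Rainfall >= -2 else 7 is discarded; Grass is fixed at 10.
Predator = |Grass - Rainfall|  [with Grass=10, Rainfall=4]  = 6
Births = 3·Grass + 2·Predator - 3  [with Grass=10, Predator=6]  = 39
Migration = 2·Predator - Births - 4  [with Predator=6, Births=39]  = -31
Without intervention: Grass = -4 if Rainfall >= -2 else 7  [with Rainfall=4]  = -4; Predator = |Grass - Rainfall|  [with Grass=-4, Rainfall=4]  = 8; Births = 3·Grass + 2·Predator - 3  [with Grass=-4, Predator=8]  = 1; Migration = 2·Predator - Births - 4  [with Predator=8, Births=1]  = 11.
Change = -31 − 11 = -42.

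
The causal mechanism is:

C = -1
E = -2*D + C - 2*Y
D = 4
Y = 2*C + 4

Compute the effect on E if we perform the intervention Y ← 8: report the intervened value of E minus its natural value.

The intervention breaks the incoming arrows to Y: Y = 2*C + 4 no longer applies, and Y = 8.
E = -2*D + C - 2*Y  [with D=4, C=-1, Y=8]  = -25
Without intervention: Y = 2*C + 4  [with C=-1]  = 2; E = -2*D + C - 2*Y  [with D=4, C=-1, Y=2]  = -13.
Change = -25 − (-13) = -12.

-12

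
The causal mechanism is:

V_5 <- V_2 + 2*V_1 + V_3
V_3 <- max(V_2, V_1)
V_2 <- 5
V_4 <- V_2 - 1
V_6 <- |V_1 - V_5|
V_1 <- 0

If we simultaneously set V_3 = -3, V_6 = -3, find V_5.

2

The joint intervention fixes V_3 = -3, V_6 = -3, removing each variable's own equation.
V_5 = V_2 + 2*V_1 + V_3  [with V_2=5, V_1=0, V_3=-3]  = 2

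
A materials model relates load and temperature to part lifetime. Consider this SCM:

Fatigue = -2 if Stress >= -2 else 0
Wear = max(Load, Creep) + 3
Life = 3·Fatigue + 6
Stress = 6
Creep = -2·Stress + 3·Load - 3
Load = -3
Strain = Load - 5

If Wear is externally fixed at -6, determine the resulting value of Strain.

-8

do(Wear=-6) replaces the equation Wear = max(Load, Creep) + 3 with the constant Wear = -6.
Strain is not downstream of the intervention, so its value is determined by the original equations.
Strain = Load - 5  [with Load=-3]  = -8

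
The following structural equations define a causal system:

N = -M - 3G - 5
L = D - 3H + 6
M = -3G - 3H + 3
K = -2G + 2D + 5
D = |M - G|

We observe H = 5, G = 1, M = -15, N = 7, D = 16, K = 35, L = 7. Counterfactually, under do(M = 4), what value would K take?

9

The intervention breaks the incoming arrows to M: M = -3G - 3H + 3 no longer applies, and M = 4.
D = |M - G|  [with M=4, G=1]  = 3
K = -2G + 2D + 5  [with G=1, D=3]  = 9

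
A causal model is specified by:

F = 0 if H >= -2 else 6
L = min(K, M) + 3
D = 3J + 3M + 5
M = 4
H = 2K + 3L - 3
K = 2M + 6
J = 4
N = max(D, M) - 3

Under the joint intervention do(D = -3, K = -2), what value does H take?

-4

Under do(D = -3, K = -2), each intervened variable's structural equation is replaced by its fixed value.
L = min(K, M) + 3  [with K=-2, M=4]  = 1
H = 2K + 3L - 3  [with K=-2, L=1]  = -4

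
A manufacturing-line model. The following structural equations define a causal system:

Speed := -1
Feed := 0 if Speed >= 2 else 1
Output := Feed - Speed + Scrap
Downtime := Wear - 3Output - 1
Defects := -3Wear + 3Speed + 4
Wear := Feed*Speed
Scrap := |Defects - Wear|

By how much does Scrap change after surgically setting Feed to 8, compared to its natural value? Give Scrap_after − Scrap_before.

do(Feed=8) replaces the equation Feed := 0 if Speed >= 2 else 1 with the constant Feed = 8.
Wear = Feed*Speed  [with Feed=8, Speed=-1]  = -8
Defects = -3Wear + 3Speed + 4  [with Wear=-8, Speed=-1]  = 25
Scrap = |Defects - Wear|  [with Defects=25, Wear=-8]  = 33
Without intervention: Feed = 0 if Speed >= 2 else 1  [with Speed=-1]  = 1; Wear = Feed*Speed  [with Feed=1, Speed=-1]  = -1; Defects = -3Wear + 3Speed + 4  [with Wear=-1, Speed=-1]  = 4; Scrap = |Defects - Wear|  [with Defects=4, Wear=-1]  = 5.
Change = 33 − 5 = 28.

28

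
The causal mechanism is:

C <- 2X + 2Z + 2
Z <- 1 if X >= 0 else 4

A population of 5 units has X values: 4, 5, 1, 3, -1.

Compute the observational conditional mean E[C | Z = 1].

Conditioning on Z=1 selects the 4 unit(s) with X ∈ {4, 5, 1, 3}. Their C values: 12, 14, 6, 10. Mean = 10.5.

10.5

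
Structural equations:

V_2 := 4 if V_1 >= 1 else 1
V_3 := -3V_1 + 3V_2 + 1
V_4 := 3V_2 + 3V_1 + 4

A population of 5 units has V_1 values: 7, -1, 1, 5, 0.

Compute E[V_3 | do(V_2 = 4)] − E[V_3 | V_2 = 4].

The intervention sets V_2=4 in all 5 units regardless of V_1. Recomputing V_3 per unit gives -8, 16, 10, -2, 13; average 5.8.
Observing V_2=4 restricts to units where V_2's equation naturally yields 4: V_1 ∈ {7, 1, 5}. In that subpopulation V_3 = -8, 10, -2, mean 0.
Difference = 5.8 − 0 = 5.8.

5.8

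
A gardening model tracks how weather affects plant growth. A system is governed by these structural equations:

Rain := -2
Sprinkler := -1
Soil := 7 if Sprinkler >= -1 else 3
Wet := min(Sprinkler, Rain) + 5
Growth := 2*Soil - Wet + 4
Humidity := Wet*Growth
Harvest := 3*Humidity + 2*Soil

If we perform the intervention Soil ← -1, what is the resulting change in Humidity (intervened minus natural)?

The intervention breaks the incoming arrows to Soil: Soil := 7 if Sprinkler >= -1 else 3 no longer applies, and Soil = -1.
Wet = min(Sprinkler, Rain) + 5  [with Sprinkler=-1, Rain=-2]  = 3
Growth = 2*Soil - Wet + 4  [with Soil=-1, Wet=3]  = -1
Humidity = Wet*Growth  [with Wet=3, Growth=-1]  = -3
Without intervention: Soil = 7 if Sprinkler >= -1 else 3  [with Sprinkler=-1]  = 7; Wet = min(Sprinkler, Rain) + 5  [with Sprinkler=-1, Rain=-2]  = 3; Growth = 2*Soil - Wet + 4  [with Soil=7, Wet=3]  = 15; Humidity = Wet*Growth  [with Wet=3, Growth=15]  = 45.
Change = -3 − 45 = -48.

-48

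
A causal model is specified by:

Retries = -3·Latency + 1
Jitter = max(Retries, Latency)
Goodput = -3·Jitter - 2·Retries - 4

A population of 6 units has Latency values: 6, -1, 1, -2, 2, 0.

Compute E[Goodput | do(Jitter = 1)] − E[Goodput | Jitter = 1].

3

Under do(Jitter=1), Jitter's equation is replaced by Jitter=1 for every unit. Per-unit Goodput: 27, -15, -3, -21, 3, -9. Mean = -3.
Observing Jitter=1 restricts to units where Jitter's equation naturally yields 1: Latency ∈ {1, 0}. In that subpopulation Goodput = -3, -9, mean -6.
Difference = -3 − (-6) = 3.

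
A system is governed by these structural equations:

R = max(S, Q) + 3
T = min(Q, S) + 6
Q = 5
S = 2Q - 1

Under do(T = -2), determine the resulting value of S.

9

The intervention breaks the incoming arrows to T: T = min(Q, S) + 6 no longer applies, and T = -2.
Since S is not a descendant of the intervened variable, it is unaffected.
S = 2Q - 1  [with Q=5]  = 9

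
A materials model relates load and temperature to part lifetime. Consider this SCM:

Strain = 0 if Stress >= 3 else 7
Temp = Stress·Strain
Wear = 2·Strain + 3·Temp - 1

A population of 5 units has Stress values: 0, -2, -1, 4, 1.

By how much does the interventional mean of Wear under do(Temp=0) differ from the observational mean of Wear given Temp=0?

4.2

Every unit gets Temp=0 under the intervention. Wear values become 13, 13, 13, -1, 13; E[Wear|do(Temp=0)] = 10.2.
Observing Temp=0 restricts to units where Temp's equation naturally yields 0: Stress ∈ {0, 4}. In that subpopulation Wear = 13, -1, mean 6.
Difference = 10.2 − 6 = 4.2.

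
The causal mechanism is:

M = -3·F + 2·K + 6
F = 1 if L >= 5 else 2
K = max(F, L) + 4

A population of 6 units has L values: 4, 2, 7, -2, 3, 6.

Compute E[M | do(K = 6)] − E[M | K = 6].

1

do(K=6) breaks K's dependence on L. With K=6 fixed, M across the units is 12, 12, 15, 12, 12, 15, mean 13.
E[M|K=6] averages over only the 2 units with K=6 (L = 2, -2): M = 12, 12, mean 12.
Difference = 13 − 12 = 1.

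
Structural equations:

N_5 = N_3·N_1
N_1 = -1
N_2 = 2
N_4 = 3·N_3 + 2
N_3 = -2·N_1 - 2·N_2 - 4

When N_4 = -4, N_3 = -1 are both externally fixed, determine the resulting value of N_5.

The joint intervention fixes N_4 = -4, N_3 = -1, removing each variable's own equation.
N_5 = N_3·N_1  [with N_3=-1, N_1=-1]  = 1

1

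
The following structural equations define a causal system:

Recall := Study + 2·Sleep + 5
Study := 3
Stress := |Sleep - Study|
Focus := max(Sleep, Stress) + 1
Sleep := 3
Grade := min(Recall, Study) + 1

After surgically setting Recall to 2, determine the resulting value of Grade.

3

The intervention breaks the incoming arrows to Recall: Recall := Study + 2·Sleep + 5 no longer applies, and Recall = 2.
Grade = min(Recall, Study) + 1  [with Recall=2, Study=3]  = 3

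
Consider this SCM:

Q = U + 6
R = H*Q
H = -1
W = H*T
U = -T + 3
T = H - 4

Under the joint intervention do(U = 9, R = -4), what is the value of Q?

The joint intervention fixes U = 9, R = -4, removing each variable's own equation.
Q = U + 6  [with U=9]  = 15

15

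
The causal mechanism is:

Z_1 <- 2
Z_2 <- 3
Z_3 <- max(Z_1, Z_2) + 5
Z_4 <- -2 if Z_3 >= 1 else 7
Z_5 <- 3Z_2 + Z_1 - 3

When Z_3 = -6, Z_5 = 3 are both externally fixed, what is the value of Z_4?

7

The joint intervention fixes Z_3 = -6, Z_5 = 3, removing each variable's own equation.
Z_4 = -2 if Z_3 >= 1 else 7  [with Z_3=-6]  = 7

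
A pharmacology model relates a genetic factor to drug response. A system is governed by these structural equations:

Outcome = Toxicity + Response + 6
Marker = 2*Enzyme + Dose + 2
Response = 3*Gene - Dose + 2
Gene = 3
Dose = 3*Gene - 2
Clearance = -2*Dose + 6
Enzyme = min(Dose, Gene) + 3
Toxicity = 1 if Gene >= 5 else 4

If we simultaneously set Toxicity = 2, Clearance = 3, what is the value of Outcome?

12

The joint intervention fixes Toxicity = 2, Clearance = 3, removing each variable's own equation.
Dose = 3*Gene - 2  [with Gene=3]  = 7
Response = 3*Gene - Dose + 2  [with Gene=3, Dose=7]  = 4
Outcome = Toxicity + Response + 6  [with Toxicity=2, Response=4]  = 12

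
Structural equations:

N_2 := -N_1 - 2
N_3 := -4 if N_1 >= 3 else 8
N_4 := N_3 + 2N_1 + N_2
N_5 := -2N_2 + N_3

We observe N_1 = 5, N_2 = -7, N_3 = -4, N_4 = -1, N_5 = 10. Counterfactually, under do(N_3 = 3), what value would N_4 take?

6

The intervention breaks the incoming arrows to N_3: N_3 := -4 if N_1 >= 3 else 8 no longer applies, and N_3 = 3.
N_2 = -N_1 - 2  [with N_1=5]  = -7
N_4 = N_3 + 2N_1 + N_2  [with N_3=3, N_1=5, N_2=-7]  = 6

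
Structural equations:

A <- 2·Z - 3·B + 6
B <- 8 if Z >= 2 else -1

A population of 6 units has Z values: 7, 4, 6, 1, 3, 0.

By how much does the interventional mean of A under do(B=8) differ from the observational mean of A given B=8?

-3

Every unit gets B=8 under the intervention. A values become -4, -10, -6, -16, -12, -18; E[A|do(B=8)] = -11.
Observing B=8 restricts to units where B's equation naturally yields 8: Z ∈ {7, 4, 6, 3}. In that subpopulation A = -4, -10, -6, -12, mean -8.
Difference = -11 − (-8) = -3.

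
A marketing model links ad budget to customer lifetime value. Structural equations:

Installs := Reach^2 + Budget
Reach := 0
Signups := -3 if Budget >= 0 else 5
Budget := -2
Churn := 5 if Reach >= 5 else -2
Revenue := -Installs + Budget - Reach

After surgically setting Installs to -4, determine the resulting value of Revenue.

2

The intervention breaks the incoming arrows to Installs: Installs := Reach^2 + Budget no longer applies, and Installs = -4.
Revenue = -Installs + Budget - Reach  [with Installs=-4, Budget=-2, Reach=0]  = 2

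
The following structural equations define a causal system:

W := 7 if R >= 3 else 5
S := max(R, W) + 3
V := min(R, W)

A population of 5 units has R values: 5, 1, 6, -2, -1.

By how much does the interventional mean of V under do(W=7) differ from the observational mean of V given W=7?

-3.7

The intervention sets W=7 in all 5 units regardless of R. Recomputing V per unit gives 5, 1, 6, -2, -1; average 1.8.
E[V|W=7] averages over only the 2 units with W=7 (R = 5, 6): V = 5, 6, mean 5.5.
Difference = 1.8 − 5.5 = -3.7.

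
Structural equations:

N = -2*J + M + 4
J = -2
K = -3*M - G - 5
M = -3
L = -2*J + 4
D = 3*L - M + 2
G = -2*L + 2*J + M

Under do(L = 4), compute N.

The intervention breaks the incoming arrows to L: L = -2*J + 4 no longer applies, and L = 4.
No directed path runs from L to N, so N keeps its natural value.
N = -2*J + M + 4  [with J=-2, M=-3]  = 5

5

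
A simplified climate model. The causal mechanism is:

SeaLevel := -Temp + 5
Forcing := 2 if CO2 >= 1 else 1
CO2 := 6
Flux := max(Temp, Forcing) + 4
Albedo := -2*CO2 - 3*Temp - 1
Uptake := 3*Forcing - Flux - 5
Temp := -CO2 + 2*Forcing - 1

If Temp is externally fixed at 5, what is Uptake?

-8

The intervention breaks the incoming arrows to Temp: Temp := -CO2 + 2*Forcing - 1 no longer applies, and Temp = 5.
Forcing = 2 if CO2 >= 1 else 1  [with CO2=6]  = 2
Flux = max(Temp, Forcing) + 4  [with Temp=5, Forcing=2]  = 9
Uptake = 3*Forcing - Flux - 5  [with Forcing=2, Flux=9]  = -8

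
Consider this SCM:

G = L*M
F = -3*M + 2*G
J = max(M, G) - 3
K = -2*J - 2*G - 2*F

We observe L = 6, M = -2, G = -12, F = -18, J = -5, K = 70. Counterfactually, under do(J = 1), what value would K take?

58

The intervention breaks the incoming arrows to J: J = max(M, G) - 3 no longer applies, and J = 1.
G = L*M  [with L=6, M=-2]  = -12
F = -3*M + 2*G  [with M=-2, G=-12]  = -18
K = -2*J - 2*G - 2*F  [with J=1, G=-12, F=-18]  = 58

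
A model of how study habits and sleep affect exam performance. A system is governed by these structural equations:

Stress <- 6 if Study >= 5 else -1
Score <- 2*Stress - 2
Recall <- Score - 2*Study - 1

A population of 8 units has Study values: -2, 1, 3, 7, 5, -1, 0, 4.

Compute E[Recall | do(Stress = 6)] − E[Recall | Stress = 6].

7.75

do(Stress=6) breaks Stress's dependence on Study. With Stress=6 fixed, Recall across the units is 13, 7, 3, -5, -1, 11, 9, 1, mean 4.75.
Conditioning on Stress=6 selects the 2 unit(s) with Study ∈ {7, 5}. Their Recall values: -5, -1. Mean = -3.
Difference = 4.75 − (-3) = 7.75.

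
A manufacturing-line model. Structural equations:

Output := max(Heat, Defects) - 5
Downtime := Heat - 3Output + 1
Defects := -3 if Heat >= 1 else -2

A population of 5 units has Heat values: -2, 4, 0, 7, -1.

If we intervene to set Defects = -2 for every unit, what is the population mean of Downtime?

12.8

do(Defects=-2) breaks Defects's dependence on Heat. With Defects=-2 fixed, Downtime across the units is 20, 8, 16, 2, 18, mean 12.8.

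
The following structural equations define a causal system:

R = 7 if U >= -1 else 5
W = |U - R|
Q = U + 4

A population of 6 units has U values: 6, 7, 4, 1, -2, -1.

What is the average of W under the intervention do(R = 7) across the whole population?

4.5

Every unit gets R=7 under the intervention. W values become 1, 0, 3, 6, 9, 8; E[W|do(R=7)] = 4.5.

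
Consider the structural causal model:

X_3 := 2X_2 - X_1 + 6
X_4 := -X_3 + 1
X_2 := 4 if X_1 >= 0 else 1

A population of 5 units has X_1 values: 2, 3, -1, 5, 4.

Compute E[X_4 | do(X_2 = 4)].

-10.4

do(X_2=4) breaks X_2's dependence on X_1. With X_2=4 fixed, X_4 across the units is -11, -10, -14, -8, -9, mean -10.4.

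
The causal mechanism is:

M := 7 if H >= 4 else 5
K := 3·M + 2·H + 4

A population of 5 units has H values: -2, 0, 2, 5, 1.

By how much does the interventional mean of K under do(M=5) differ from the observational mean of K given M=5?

Every unit gets M=5 under the intervention. K values become 15, 19, 23, 29, 21; E[K|do(M=5)] = 21.4.
E[K|M=5] averages over only the 4 units with M=5 (H = -2, 0, 2, 1): K = 15, 19, 23, 21, mean 19.5.
Difference = 21.4 − 19.5 = 1.9.

1.9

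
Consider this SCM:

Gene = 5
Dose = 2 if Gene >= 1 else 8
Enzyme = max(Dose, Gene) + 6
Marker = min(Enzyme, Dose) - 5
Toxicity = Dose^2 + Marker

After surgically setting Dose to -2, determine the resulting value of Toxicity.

do(Dose=-2) replaces the equation Dose = 2 if Gene >= 1 else 8 with the constant Dose = -2.
Enzyme = max(Dose, Gene) + 6  [with Dose=-2, Gene=5]  = 11
Marker = min(Enzyme, Dose) - 5  [with Enzyme=11, Dose=-2]  = -7
Toxicity = Dose^2 + Marker  [with Dose=-2, Marker=-7]  = -3

-3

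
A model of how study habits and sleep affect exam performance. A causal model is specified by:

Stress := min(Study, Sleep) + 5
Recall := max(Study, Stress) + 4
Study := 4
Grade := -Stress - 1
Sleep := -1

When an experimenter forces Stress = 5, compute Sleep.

-1

Under do(Stress=5), the mechanism Stress := min(Study, Sleep) + 5 is discarded; Stress is fixed at 5.
Since Sleep is not a descendant of the intervened variable, it is unaffected.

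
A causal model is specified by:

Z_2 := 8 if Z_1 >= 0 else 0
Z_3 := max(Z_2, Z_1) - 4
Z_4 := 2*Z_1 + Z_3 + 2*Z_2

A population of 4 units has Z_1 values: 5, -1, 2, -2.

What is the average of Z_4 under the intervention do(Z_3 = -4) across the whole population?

6

Under do(Z_3=-4), Z_3's equation is replaced by Z_3=-4 for every unit. Per-unit Z_4: 22, -6, 16, -8. Mean = 6.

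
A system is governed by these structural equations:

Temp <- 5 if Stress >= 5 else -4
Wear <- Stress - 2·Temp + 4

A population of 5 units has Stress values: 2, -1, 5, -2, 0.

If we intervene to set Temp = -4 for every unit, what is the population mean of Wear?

12.8

Under do(Temp=-4), Temp's equation is replaced by Temp=-4 for every unit. Per-unit Wear: 14, 11, 17, 10, 12. Mean = 12.8.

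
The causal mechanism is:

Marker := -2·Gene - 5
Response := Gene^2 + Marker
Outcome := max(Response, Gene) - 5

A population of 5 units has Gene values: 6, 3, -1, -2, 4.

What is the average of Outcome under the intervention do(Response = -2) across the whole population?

Under do(Response=-2), Response's equation is replaced by Response=-2 for every unit. Per-unit Outcome: 1, -2, -6, -7, -1. Mean = -3.

-3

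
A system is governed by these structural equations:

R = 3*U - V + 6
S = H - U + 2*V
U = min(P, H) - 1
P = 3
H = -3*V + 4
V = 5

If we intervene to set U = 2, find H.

-11

Under do(U=2), the mechanism U = min(P, H) - 1 is discarded; U is fixed at 2.
Since H is not a descendant of the intervened variable, it is unaffected.
H = -3*V + 4  [with V=5]  = -11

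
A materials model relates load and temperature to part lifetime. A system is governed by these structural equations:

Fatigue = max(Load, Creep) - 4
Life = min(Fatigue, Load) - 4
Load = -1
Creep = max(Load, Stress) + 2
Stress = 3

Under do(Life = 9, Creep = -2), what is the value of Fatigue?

-5

Under do(Life = 9, Creep = -2), each intervened variable's structural equation is replaced by its fixed value.
Fatigue = max(Load, Creep) - 4  [with Load=-1, Creep=-2]  = -5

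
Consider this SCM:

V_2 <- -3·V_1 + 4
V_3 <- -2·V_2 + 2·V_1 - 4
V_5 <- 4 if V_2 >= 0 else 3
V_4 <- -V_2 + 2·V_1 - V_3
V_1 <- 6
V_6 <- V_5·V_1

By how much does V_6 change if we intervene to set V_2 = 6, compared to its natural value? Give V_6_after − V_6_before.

6

Under do(V_2=6), the mechanism V_2 <- -3·V_1 + 4 is discarded; V_2 is fixed at 6.
V_5 = 4 if V_2 >= 0 else 3  [with V_2=6]  = 4
V_6 = V_5·V_1  [with V_5=4, V_1=6]  = 24
Without intervention: V_2 = -3·V_1 + 4  [with V_1=6]  = -14; V_5 = 4 if V_2 >= 0 else 3  [with V_2=-14]  = 3; V_6 = V_5·V_1  [with V_5=3, V_1=6]  = 18.
Change = 24 − 18 = 6.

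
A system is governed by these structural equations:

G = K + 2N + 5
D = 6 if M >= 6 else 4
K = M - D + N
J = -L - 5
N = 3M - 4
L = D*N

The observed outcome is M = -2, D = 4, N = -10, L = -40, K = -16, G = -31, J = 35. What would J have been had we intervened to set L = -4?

-1

The intervention breaks the incoming arrows to L: L = D*N no longer applies, and L = -4.
J = -L - 5  [with L=-4]  = -1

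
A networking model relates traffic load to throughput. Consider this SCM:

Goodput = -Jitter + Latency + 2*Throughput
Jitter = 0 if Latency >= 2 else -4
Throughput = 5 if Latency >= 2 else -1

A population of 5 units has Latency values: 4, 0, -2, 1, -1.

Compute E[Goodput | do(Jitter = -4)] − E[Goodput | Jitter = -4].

Under do(Jitter=-4), Jitter's equation is replaced by Jitter=-4 for every unit. Per-unit Goodput: 18, 2, 0, 3, 1. Mean = 4.8.
E[Goodput|Jitter=-4] averages over only the 4 units with Jitter=-4 (Latency = 0, -2, 1, -1): Goodput = 2, 0, 3, 1, mean 1.5.
Difference = 4.8 − 1.5 = 3.3.

3.3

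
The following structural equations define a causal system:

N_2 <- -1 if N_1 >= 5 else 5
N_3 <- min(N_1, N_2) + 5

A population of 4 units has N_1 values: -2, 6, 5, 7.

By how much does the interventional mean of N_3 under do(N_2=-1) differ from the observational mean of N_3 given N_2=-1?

Every unit gets N_2=-1 under the intervention. N_3 values become 3, 4, 4, 4; E[N_3|do(N_2=-1)] = 3.75.
Conditioning on N_2=-1 selects the 3 unit(s) with N_1 ∈ {6, 5, 7}. Their N_3 values: 4, 4, 4. Mean = 4.
Difference = 3.75 − 4 = -0.25.

-0.25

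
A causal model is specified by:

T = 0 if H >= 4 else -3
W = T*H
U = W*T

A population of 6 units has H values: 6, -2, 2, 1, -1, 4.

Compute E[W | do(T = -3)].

-5

do(T=-3) breaks T's dependence on H. With T=-3 fixed, W across the units is -18, 6, -6, -3, 3, -12, mean -5.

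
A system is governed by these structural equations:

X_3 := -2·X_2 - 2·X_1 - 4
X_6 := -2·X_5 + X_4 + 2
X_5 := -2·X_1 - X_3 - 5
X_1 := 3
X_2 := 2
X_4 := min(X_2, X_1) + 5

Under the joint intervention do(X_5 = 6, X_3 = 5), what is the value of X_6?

-3

The joint intervention fixes X_5 = 6, X_3 = 5, removing each variable's own equation.
X_4 = min(X_2, X_1) + 5  [with X_2=2, X_1=3]  = 7
X_6 = -2·X_5 + X_4 + 2  [with X_5=6, X_4=7]  = -3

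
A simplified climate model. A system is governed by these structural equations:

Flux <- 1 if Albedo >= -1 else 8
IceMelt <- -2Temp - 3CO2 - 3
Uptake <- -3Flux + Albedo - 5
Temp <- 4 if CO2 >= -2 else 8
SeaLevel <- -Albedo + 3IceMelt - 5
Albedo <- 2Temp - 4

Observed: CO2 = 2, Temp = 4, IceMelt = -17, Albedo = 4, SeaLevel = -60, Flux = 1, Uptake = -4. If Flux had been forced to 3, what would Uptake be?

-10

Intervening sets Flux = 3 and removes its equation (Flux <- 1 if Albedo >= -1 else 8).
Temp = 4 if CO2 >= -2 else 8  [with CO2=2]  = 4
Albedo = 2Temp - 4  [with Temp=4]  = 4
Uptake = -3Flux + Albedo - 5  [with Flux=3, Albedo=4]  = -10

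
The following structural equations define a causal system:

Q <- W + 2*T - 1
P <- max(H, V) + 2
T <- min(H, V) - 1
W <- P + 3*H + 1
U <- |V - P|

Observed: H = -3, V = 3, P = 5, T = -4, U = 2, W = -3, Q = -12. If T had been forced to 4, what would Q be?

The intervention breaks the incoming arrows to T: T <- min(H, V) - 1 no longer applies, and T = 4.
P = max(H, V) + 2  [with H=-3, V=3]  = 5
W = P + 3*H + 1  [with P=5, H=-3]  = -3
Q = W + 2*T - 1  [with W=-3, T=4]  = 4

4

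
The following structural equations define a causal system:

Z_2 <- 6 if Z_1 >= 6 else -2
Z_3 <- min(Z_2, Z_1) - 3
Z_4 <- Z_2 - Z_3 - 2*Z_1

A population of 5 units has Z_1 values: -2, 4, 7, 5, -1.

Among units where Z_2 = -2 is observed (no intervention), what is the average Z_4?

Observing Z_2=-2 restricts to units where Z_2's equation naturally yields -2: Z_1 ∈ {-2, 4, 5, -1}. In that subpopulation Z_4 = 7, -5, -7, 5, mean 0.

0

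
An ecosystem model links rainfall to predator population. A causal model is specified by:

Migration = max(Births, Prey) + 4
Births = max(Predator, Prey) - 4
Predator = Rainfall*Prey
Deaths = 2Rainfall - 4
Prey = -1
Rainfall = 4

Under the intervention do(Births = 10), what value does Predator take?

-4

Under do(Births=10), the mechanism Births = max(Predator, Prey) - 4 is discarded; Births is fixed at 10.
Since Predator is not a descendant of the intervened variable, it is unaffected.
Predator = Rainfall*Prey  [with Rainfall=4, Prey=-1]  = -4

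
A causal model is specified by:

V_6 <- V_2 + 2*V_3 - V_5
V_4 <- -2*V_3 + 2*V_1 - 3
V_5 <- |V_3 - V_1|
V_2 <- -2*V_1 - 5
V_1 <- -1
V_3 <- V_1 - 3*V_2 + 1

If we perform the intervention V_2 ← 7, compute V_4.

Under do(V_2=7), the mechanism V_2 <- -2*V_1 - 5 is discarded; V_2 is fixed at 7.
V_3 = V_1 - 3*V_2 + 1  [with V_1=-1, V_2=7]  = -21
V_4 = -2*V_3 + 2*V_1 - 3  [with V_3=-21, V_1=-1]  = 37

37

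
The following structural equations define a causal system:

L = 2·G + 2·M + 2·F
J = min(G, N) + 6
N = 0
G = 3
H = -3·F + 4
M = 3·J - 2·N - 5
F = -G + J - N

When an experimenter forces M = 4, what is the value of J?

6

Under do(M=4), the mechanism M = 3·J - 2·N - 5 is discarded; M is fixed at 4.
Since J is not a descendant of the intervened variable, it is unaffected.
J = min(G, N) + 6  [with G=3, N=0]  = 6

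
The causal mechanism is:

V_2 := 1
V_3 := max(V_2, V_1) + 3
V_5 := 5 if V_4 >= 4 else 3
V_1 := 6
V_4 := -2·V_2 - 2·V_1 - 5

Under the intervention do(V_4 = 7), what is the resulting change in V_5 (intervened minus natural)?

Intervening sets V_4 = 7 and removes its equation (V_4 := -2·V_2 - 2·V_1 - 5).
V_5 = 5 if V_4 >= 4 else 3  [with V_4=7]  = 5
Without intervention: V_4 = -2·V_2 - 2·V_1 - 5  [with V_2=1, V_1=6]  = -19; V_5 = 5 if V_4 >= 4 else 3  [with V_4=-19]  = 3.
Change = 5 − 3 = 2.

2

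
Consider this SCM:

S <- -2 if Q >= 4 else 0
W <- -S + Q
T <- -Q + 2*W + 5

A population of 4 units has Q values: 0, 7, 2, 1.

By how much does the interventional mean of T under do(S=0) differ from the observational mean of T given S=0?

1.5

Every unit gets S=0 under the intervention. T values become 5, 12, 7, 6; E[T|do(S=0)] = 7.5.
Observing S=0 restricts to units where S's equation naturally yields 0: Q ∈ {0, 2, 1}. In that subpopulation T = 5, 7, 6, mean 6.
Difference = 7.5 − 6 = 1.5.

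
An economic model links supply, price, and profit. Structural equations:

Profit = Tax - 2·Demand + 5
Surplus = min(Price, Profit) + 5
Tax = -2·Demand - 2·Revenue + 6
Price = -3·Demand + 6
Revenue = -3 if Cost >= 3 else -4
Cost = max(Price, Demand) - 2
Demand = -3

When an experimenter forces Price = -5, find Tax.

20

do(Price=-5) replaces the equation Price = -3·Demand + 6 with the constant Price = -5.
Cost = max(Price, Demand) - 2  [with Price=-5, Demand=-3]  = -5
Revenue = -3 if Cost >= 3 else -4  [with Cost=-5]  = -4
Tax = -2·Demand - 2·Revenue + 6  [with Demand=-3, Revenue=-4]  = 20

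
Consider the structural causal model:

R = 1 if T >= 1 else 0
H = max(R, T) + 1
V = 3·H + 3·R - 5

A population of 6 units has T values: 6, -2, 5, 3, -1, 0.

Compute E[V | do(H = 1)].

do(H=1) breaks H's dependence on T. With H=1 fixed, V across the units is 1, -2, 1, 1, -2, -2, mean -0.5.

-0.5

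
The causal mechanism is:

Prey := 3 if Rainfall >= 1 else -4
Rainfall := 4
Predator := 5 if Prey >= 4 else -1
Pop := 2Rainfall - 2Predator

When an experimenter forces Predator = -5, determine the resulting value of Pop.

18

The intervention breaks the incoming arrows to Predator: Predator := 5 if Prey >= 4 else -1 no longer applies, and Predator = -5.
Pop = 2Rainfall - 2Predator  [with Rainfall=4, Predator=-5]  = 18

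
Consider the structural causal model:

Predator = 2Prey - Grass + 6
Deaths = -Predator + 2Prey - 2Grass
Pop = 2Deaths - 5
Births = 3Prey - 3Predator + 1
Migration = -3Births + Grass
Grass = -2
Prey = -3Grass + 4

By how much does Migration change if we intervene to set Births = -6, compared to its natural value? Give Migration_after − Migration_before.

-141

Under do(Births=-6), the mechanism Births = 3Prey - 3Predator + 1 is discarded; Births is fixed at -6.
Migration = -3Births + Grass  [with Births=-6, Grass=-2]  = 16
Without intervention: Prey = -3Grass + 4  [with Grass=-2]  = 10; Predator = 2Prey - Grass + 6  [with Prey=10, Grass=-2]  = 28; Births = 3Prey - 3Predator + 1  [with Prey=10, Predator=28]  = -53; Migration = -3Births + Grass  [with Births=-53, Grass=-2]  = 157.
Change = 16 − 157 = -141.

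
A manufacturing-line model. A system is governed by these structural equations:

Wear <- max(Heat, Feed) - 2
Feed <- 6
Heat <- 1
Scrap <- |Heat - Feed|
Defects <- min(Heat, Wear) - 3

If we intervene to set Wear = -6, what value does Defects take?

-9

The intervention breaks the incoming arrows to Wear: Wear <- max(Heat, Feed) - 2 no longer applies, and Wear = -6.
Defects = min(Heat, Wear) - 3  [with Heat=1, Wear=-6]  = -9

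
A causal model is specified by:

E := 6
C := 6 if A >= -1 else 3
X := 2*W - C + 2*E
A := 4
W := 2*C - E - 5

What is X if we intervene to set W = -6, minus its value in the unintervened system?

Intervening sets W = -6 and removes its equation (W := 2*C - E - 5).
C = 6 if A >= -1 else 3  [with A=4]  = 6
X = 2*W - C + 2*E  [with W=-6, C=6, E=6]  = -6
Without intervention: C = 6 if A >= -1 else 3  [with A=4]  = 6; W = 2*C - E - 5  [with C=6, E=6]  = 1; X = 2*W - C + 2*E  [with W=1, C=6, E=6]  = 8.
Change = -6 − 8 = -14.

-14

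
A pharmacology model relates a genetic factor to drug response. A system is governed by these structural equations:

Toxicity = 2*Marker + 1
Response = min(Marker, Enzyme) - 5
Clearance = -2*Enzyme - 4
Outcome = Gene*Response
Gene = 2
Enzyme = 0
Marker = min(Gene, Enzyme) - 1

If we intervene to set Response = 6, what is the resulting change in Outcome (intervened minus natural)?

The intervention breaks the incoming arrows to Response: Response = min(Marker, Enzyme) - 5 no longer applies, and Response = 6.
Outcome = Gene*Response  [with Gene=2, Response=6]  = 12
Without intervention: Marker = min(Gene, Enzyme) - 1  [with Gene=2, Enzyme=0]  = -1; Response = min(Marker, Enzyme) - 5  [with Marker=-1, Enzyme=0]  = -6; Outcome = Gene*Response  [with Gene=2, Response=-6]  = -12.
Change = 12 − (-12) = 24.

24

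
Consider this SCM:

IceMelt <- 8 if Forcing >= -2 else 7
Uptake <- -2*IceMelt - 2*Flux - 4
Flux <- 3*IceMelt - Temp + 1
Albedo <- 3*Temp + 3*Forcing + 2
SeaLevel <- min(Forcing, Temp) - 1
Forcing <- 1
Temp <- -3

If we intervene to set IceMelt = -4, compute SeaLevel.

do(IceMelt=-4) replaces the equation IceMelt <- 8 if Forcing >= -2 else 7 with the constant IceMelt = -4.
SeaLevel is not downstream of the intervention, so its value is determined by the original equations.
SeaLevel = min(Forcing, Temp) - 1  [with Forcing=1, Temp=-3]  = -4

-4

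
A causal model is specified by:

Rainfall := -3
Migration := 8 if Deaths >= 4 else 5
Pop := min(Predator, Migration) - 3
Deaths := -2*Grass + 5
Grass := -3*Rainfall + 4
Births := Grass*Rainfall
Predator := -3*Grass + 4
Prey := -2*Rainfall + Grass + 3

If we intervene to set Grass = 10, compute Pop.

do(Grass=10) replaces the equation Grass := -3*Rainfall + 4 with the constant Grass = 10.
Predator = -3*Grass + 4  [with Grass=10]  = -26
Deaths = -2*Grass + 5  [with Grass=10]  = -15
Migration = 8 if Deaths >= 4 else 5  [with Deaths=-15]  = 5
Pop = min(Predator, Migration) - 3  [with Predator=-26, Migration=5]  = -29

-29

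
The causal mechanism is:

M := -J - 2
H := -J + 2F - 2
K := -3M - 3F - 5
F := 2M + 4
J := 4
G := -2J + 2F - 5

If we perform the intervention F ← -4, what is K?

do(F=-4) replaces the equation F := 2M + 4 with the constant F = -4.
M = -J - 2  [with J=4]  = -6
K = -3M - 3F - 5  [with M=-6, F=-4]  = 25

25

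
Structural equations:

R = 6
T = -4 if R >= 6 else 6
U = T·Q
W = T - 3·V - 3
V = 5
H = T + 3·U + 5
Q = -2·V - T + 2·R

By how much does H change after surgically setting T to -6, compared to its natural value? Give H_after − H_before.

The intervention breaks the incoming arrows to T: T = -4 if R >= 6 else 6 no longer applies, and T = -6.
Q = -2·V - T + 2·R  [with V=5, T=-6, R=6]  = 8
U = T·Q  [with T=-6, Q=8]  = -48
H = T + 3·U + 5  [with T=-6, U=-48]  = -145
Without intervention: T = -4 if R >= 6 else 6  [with R=6]  = -4; Q = -2·V - T + 2·R  [with V=5, T=-4, R=6]  = 6; U = T·Q  [with T=-4, Q=6]  = -24; H = T + 3·U + 5  [with T=-4, U=-24]  = -71.
Change = -145 − (-71) = -74.

-74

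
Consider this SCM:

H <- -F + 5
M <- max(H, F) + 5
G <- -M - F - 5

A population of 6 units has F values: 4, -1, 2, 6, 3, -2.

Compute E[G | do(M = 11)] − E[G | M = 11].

Under do(M=11), M's equation is replaced by M=11 for every unit. Per-unit G: -20, -15, -18, -22, -19, -14. Mean = -18.
E[G|M=11] averages over only the 2 units with M=11 (F = -1, 6): G = -15, -22, mean -18.5.
Difference = -18 − (-18.5) = 0.5.

0.5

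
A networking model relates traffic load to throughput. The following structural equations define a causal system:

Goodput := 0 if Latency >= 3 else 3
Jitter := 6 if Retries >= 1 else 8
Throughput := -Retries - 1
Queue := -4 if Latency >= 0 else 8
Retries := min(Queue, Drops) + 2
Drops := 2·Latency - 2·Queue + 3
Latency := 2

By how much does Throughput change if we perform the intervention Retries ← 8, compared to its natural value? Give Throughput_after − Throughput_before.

Under do(Retries=8), the mechanism Retries := min(Queue, Drops) + 2 is discarded; Retries is fixed at 8.
Throughput = -Retries - 1  [with Retries=8]  = -9
Without intervention: Queue = -4 if Latency >= 0 else 8  [with Latency=2]  = -4; Drops = 2·Latency - 2·Queue + 3  [with Latency=2, Queue=-4]  = 15; Retries = min(Queue, Drops) + 2  [with Queue=-4, Drops=15]  = -2; Throughput = -Retries - 1  [with Retries=-2]  = 1.
Change = -9 − 1 = -10.

-10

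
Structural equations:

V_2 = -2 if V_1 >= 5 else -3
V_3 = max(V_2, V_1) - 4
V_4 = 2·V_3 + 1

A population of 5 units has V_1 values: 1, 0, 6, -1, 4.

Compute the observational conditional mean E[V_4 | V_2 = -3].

Conditioning on V_2=-3 selects the 4 unit(s) with V_1 ∈ {1, 0, -1, 4}. Their V_4 values: -5, -7, -9, 1. Mean = -5.

-5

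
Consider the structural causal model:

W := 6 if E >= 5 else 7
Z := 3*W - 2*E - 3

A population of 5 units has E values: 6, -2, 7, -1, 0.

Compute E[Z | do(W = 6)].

11

do(W=6) breaks W's dependence on E. With W=6 fixed, Z across the units is 3, 19, 1, 17, 15, mean 11.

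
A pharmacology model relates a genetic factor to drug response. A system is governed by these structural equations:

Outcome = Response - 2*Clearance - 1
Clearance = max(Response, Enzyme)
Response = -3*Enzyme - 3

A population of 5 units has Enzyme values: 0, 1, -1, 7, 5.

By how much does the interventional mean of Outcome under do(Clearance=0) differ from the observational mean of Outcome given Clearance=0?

-8.7

The intervention sets Clearance=0 in all 5 units regardless of Enzyme. Recomputing Outcome per unit gives -4, -7, -1, -25, -19; average -11.2.
Conditioning on Clearance=0 selects the 2 unit(s) with Enzyme ∈ {0, -1}. Their Outcome values: -4, -1. Mean = -2.5.
Difference = -11.2 − (-2.5) = -8.7.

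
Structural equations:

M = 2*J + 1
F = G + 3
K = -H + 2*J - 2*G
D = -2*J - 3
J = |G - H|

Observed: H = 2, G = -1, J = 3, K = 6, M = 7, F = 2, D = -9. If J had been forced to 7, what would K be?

14

The intervention breaks the incoming arrows to J: J = |G - H| no longer applies, and J = 7.
K = -H + 2*J - 2*G  [with H=2, J=7, G=-1]  = 14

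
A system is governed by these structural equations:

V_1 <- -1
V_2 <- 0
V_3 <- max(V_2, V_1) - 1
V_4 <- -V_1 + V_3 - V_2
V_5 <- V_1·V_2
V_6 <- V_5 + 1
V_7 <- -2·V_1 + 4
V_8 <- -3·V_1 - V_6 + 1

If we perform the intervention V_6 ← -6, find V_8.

Intervening sets V_6 = -6 and removes its equation (V_6 <- V_5 + 1).
V_8 = -3·V_1 - V_6 + 1  [with V_1=-1, V_6=-6]  = 10

10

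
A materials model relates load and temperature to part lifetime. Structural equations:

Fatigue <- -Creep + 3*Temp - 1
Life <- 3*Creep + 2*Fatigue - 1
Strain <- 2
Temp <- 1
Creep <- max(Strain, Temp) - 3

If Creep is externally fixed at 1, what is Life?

4

do(Creep=1) replaces the equation Creep <- max(Strain, Temp) - 3 with the constant Creep = 1.
Fatigue = -Creep + 3*Temp - 1  [with Creep=1, Temp=1]  = 1
Life = 3*Creep + 2*Fatigue - 1  [with Creep=1, Fatigue=1]  = 4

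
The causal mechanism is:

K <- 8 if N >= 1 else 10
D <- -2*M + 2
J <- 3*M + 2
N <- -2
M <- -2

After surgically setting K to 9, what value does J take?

-4

The intervention breaks the incoming arrows to K: K <- 8 if N >= 1 else 10 no longer applies, and K = 9.
J is not downstream of the intervention, so its value is determined by the original equations.
J = 3*M + 2  [with M=-2]  = -4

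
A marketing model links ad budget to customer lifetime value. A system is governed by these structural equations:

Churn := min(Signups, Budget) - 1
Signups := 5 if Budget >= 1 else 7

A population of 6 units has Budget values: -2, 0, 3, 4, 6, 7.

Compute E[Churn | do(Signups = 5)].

1.5

Under do(Signups=5), Signups's equation is replaced by Signups=5 for every unit. Per-unit Churn: -3, -1, 2, 3, 4, 4. Mean = 1.5.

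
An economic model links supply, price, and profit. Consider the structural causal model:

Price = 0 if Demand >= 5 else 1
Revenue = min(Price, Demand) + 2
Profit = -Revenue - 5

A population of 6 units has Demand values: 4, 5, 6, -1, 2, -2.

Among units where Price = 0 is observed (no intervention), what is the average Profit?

-7

Observing Price=0 restricts to units where Price's equation naturally yields 0: Demand ∈ {5, 6}. In that subpopulation Profit = -7, -7, mean -7.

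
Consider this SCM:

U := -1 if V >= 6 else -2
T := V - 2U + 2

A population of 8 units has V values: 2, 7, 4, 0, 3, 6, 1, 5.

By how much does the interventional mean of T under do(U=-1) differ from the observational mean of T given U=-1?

do(U=-1) breaks U's dependence on V. With U=-1 fixed, T across the units is 6, 11, 8, 4, 7, 10, 5, 9, mean 7.5.
Conditioning on U=-1 selects the 2 unit(s) with V ∈ {7, 6}. Their T values: 11, 10. Mean = 10.5.
Difference = 7.5 − 10.5 = -3.

-3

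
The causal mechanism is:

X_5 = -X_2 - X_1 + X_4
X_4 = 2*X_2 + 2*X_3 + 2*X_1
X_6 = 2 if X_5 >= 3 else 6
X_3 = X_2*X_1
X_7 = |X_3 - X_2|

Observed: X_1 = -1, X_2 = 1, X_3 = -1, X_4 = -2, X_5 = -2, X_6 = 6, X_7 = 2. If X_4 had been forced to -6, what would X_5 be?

Intervening sets X_4 = -6 and removes its equation (X_4 = 2*X_2 + 2*X_3 + 2*X_1).
X_5 = -X_2 - X_1 + X_4  [with X_2=1, X_1=-1, X_4=-6]  = -6

-6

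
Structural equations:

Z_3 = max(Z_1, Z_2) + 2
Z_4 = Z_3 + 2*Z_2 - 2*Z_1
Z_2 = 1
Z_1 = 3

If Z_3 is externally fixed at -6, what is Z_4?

-10

The intervention breaks the incoming arrows to Z_3: Z_3 = max(Z_1, Z_2) + 2 no longer applies, and Z_3 = -6.
Z_4 = Z_3 + 2*Z_2 - 2*Z_1  [with Z_3=-6, Z_2=1, Z_1=3]  = -10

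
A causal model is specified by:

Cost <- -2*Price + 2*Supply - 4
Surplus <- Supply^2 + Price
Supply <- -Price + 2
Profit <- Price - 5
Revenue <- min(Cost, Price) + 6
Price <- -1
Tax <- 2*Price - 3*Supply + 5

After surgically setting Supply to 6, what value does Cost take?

The intervention breaks the incoming arrows to Supply: Supply <- -Price + 2 no longer applies, and Supply = 6.
Cost = -2*Price + 2*Supply - 4  [with Price=-1, Supply=6]  = 10

10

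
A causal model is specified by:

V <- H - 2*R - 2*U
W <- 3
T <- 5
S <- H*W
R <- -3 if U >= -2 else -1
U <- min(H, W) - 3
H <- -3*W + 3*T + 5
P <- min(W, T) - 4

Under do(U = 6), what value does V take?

do(U=6) replaces the equation U <- min(H, W) - 3 with the constant U = 6.
H = -3*W + 3*T + 5  [with W=3, T=5]  = 11
R = -3 if U >= -2 else -1  [with U=6]  = -3
V = H - 2*R - 2*U  [with H=11, R=-3, U=6]  = 5

5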